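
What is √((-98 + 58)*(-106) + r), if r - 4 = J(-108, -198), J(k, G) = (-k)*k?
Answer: 2*I*√1855 ≈ 86.139*I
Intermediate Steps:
J(k, G) = -k²
r = -11660 (r = 4 - 1*(-108)² = 4 - 1*11664 = 4 - 11664 = -11660)
√((-98 + 58)*(-106) + r) = √((-98 + 58)*(-106) - 11660) = √(-40*(-106) - 11660) = √(4240 - 11660) = √(-7420) = 2*I*√1855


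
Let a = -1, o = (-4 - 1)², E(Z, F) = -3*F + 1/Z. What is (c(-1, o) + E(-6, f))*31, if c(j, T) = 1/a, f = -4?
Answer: 2015/6 ≈ 335.83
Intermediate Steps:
E(Z, F) = 1/Z - 3*F (E(Z, F) = -3*F + 1/Z = 1/Z - 3*F)
o = 25 (o = (-5)² = 25)
c(j, T) = -1 (c(j, T) = 1/(-1) = -1)
(c(-1, o) + E(-6, f))*31 = (-1 + (1/(-6) - 3*(-4)))*31 = (-1 + (-⅙ + 12))*31 = (-1 + 71/6)*31 = (65/6)*31 = 2015/6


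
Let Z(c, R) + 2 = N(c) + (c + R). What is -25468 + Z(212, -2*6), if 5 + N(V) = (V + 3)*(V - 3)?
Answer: 19660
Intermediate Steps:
N(V) = -5 + (-3 + V)*(3 + V) (N(V) = -5 + (V + 3)*(V - 3) = -5 + (3 + V)*(-3 + V) = -5 + (-3 + V)*(3 + V))
Z(c, R) = -16 + R + c + c² (Z(c, R) = -2 + ((-14 + c²) + (c + R)) = -2 + ((-14 + c²) + (R + c)) = -2 + (-14 + R + c + c²) = -16 + R + c + c²)
-25468 + Z(212, -2*6) = -25468 + (-16 - 2*6 + 212 + 212²) = -25468 + (-16 - 12 + 212 + 44944) = -25468 + 45128 = 19660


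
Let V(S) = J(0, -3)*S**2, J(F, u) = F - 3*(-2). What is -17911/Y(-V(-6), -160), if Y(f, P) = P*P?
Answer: -17911/25600 ≈ -0.69965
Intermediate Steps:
J(F, u) = 6 + F (J(F, u) = F + 6 = 6 + F)
V(S) = 6*S**2 (V(S) = (6 + 0)*S**2 = 6*S**2)
Y(f, P) = P**2
-17911/Y(-V(-6), -160) = -17911/((-160)**2) = -17911/25600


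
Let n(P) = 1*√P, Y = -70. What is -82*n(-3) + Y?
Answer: -70 - 82*I*√3 ≈ -70.0 - 142.03*I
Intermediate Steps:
n(P) = √P
-82*n(-3) + Y = -82*I*√3 - 70 = -70 - 82*I*√3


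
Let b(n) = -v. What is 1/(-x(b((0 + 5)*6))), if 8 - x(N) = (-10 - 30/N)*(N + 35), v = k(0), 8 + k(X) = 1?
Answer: -1/608 ≈ -0.0016447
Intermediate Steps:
k(X) = -7 (k(X) = -8 + 1 = -7)
v = -7
b(n) = 7 (b(n) = -1*(-7) = 7)
x(N) = 8 - (-10 - 30/N)*(35 + N) (x(N) = 8 - (-10 - 30/N)*(N + 35) = 8 - (-10 - 30/N)*(35 + N))
1/(-x(b((0 + 5)*6))) = 1/(-(388 + 10*7 + 1050/7)) = 1/(-(388 + 70 + 1050*(1/7))) = 1/(-(388 + 70 + 150)) = 1/(-1*608) = 1/(-608) = -1/608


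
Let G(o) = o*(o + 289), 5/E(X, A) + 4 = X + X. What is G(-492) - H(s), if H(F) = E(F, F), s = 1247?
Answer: 49738247/498 ≈ 99876.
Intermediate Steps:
E(X, A) = 5/(-4 + 2*X) (E(X, A) = 5/(-4 + (X + X)) = 5/(-4 + 2*X))
H(F) = 5/(2*(-2 + F))
G(o) = o*(289 + o)
G(-492) - H(s) = -492*(289 - 492) - 5/(2*(-2 + 1247)) = -492*(-203) - 5/(2*1245) = 99876 - 5/(2*1245) = 99876 - 1*1/498 = 99876 - 1/498 = 49738247/498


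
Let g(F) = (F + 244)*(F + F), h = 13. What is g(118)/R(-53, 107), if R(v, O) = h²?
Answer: 85432/169 ≈ 505.51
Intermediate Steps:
R(v, O) = 169 (R(v, O) = 13² = 169)
g(F) = 2*F*(244 + F) (g(F) = (244 + F)*(2*F) = 2*F*(244 + F))
g(118)/R(-53, 107) = (2*118*(244 + 118))/169 = (2*118*362)*(1/169) = 85432*(1/169) = 85432/169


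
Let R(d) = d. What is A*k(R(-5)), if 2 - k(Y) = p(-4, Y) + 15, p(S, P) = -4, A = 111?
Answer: -999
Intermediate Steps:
k(Y) = -9 (k(Y) = 2 - (-4 + 15) = 2 - 1*11 = 2 - 11 = -9)
A*k(R(-5)) = 111*(-9) = -999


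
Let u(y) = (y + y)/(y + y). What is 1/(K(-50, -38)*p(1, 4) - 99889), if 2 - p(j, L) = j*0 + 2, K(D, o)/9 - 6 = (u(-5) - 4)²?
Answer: -1/99889 ≈ -1.0011e-5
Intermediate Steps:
u(y) = 1 (u(y) = (2*y)/((2*y)) = (2*y)*(1/(2*y)) = 1)
K(D, o) = 135 (K(D, o) = 54 + 9*(1 - 4)² = 54 + 9*(-3)² = 54 + 9*9 = 54 + 81 = 135)
p(j, L) = 0 (p(j, L) = 2 - (j*0 + 2) = 2 - (0 + 2) = 2 - 1*2 = 2 - 2 = 0)
1/(K(-50, -38)*p(1, 4) - 99889) = 1/(135*0 - 99889) = 1/(0 - 99889) = 1/(-99889) = -1/99889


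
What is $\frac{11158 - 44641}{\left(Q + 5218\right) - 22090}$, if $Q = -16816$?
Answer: $\frac{33483}{33688} \approx 0.99391$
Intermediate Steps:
$\frac{11158 - 44641}{\left(Q + 5218\right) - 22090} = \frac{11158 - 44641}{\left(-16816 + 5218\right) - 22090} = - \frac{33483}{-11598 - 22090} = - \frac{33483}{-33688} = \left(-33483\right) \left(- \frac{1}{33688}\right) = \frac{33483}{33688}$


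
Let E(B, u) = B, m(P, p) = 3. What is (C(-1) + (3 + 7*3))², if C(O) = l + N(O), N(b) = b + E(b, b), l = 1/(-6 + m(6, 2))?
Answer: 4225/9 ≈ 469.44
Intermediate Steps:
l = -⅓ (l = 1/(-6 + 3) = 1/(-3) = -⅓ ≈ -0.33333)
N(b) = 2*b (N(b) = b + b = 2*b)
C(O) = -⅓ + 2*O
(C(-1) + (3 + 7*3))² = ((-⅓ + 2*(-1)) + (3 + 7*3))² = ((-⅓ - 2) + (3 + 21))² = (-7/3 + 24)² = (65/3)² = 4225/9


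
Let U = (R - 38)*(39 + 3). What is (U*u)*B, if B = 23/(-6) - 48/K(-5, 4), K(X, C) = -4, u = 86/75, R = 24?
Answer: -412972/75 ≈ -5506.3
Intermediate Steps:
u = 86/75 (u = 86*(1/75) = 86/75 ≈ 1.1467)
U = -588 (U = (24 - 38)*(39 + 3) = -14*42 = -588)
B = 49/6 (B = 23/(-6) - 48/(-4) = 23*(-⅙) - 48*(-¼) = -23/6 + 12 = 49/6 ≈ 8.1667)
(U*u)*B = -588*86/75*(49/6) = -16856/25*49/6 = -412972/75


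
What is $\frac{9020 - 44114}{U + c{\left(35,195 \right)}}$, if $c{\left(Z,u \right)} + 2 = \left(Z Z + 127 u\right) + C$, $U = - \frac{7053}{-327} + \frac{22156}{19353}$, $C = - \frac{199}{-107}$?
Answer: $- \frac{3960604242333}{2935701509752} \approx -1.3491$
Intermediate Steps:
$C = \frac{199}{107}$ ($C = \left(-199\right) \left(- \frac{1}{107}\right) = \frac{199}{107} \approx 1.8598$)
$U = \frac{47913907}{2109477}$ ($U = \left(-7053\right) \left(- \frac{1}{327}\right) + 22156 \cdot \frac{1}{19353} = \frac{2351}{109} + \frac{22156}{19353} = \frac{47913907}{2109477} \approx 22.714$)
$c{\left(Z,u \right)} = - \frac{15}{107} + Z^{2} + 127 u$ ($c{\left(Z,u \right)} = -2 + \left(\left(Z Z + 127 u\right) + \frac{199}{107}\right) = -2 + \left(\left(Z^{2} + 127 u\right) + \frac{199}{107}\right) = -2 + \left(\frac{199}{107} + Z^{2} + 127 u\right) = - \frac{15}{107} + Z^{2} + 127 u$)
$\frac{9020 - 44114}{U + c{\left(35,195 \right)}} = \frac{9020 - 44114}{\frac{47913907}{2109477} + \left(- \frac{15}{107} + 35^{2} + 127 \cdot 195\right)} = - \frac{35094}{\frac{47913907}{2109477} + \left(- \frac{15}{107} + 1225 + 24765\right)} = - \frac{35094}{\frac{47913907}{2109477} + \frac{2780915}{107}} = - \frac{35094}{\frac{5871403019504}{225714039}} = \left(-35094\right) \frac{225714039}{5871403019504} = - \frac{3960604242333}{2935701509752}$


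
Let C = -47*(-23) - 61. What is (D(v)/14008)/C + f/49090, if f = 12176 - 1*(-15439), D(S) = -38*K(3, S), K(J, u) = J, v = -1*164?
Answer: 6576032369/11690096240 ≈ 0.56253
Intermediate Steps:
v = -164
D(S) = -114 (D(S) = -38*3 = -114)
f = 27615 (f = 12176 + 15439 = 27615)
C = 1020 (C = 1081 - 61 = 1020)
(D(v)/14008)/C + f/49090 = -114/14008/1020 + 27615/49090 = -114*1/14008*(1/1020) + 27615*(1/49090) = -57/7004*1/1020 + 5523/9818 = -19/2381360 + 5523/9818 = 6576032369/11690096240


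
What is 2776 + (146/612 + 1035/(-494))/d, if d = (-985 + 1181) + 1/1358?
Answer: 27923113196908/10058792679 ≈ 2776.0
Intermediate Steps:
d = 266169/1358 (d = 196 + 1/1358 = 266169/1358 ≈ 196.00)
2776 + (146/612 + 1035/(-494))/d = 2776 + (146/612 + 1035/(-494))/(266169/1358) = 2776 + (146*(1/612) + 1035*(-1/494))*(1358/266169) = 2776 + (73/306 - 1035/494)*(1358/266169) = 2776 - 70162/37791*1358/266169 = 2776 - 95279996/10058792679 = 27923113196908/10058792679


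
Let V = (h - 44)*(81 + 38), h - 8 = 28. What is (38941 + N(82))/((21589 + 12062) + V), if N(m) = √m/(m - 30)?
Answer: 38941/32699 + √82/1700348 ≈ 1.1909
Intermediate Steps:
h = 36 (h = 8 + 28 = 36)
V = -952 (V = (36 - 44)*(81 + 38) = -8*119 = -952)
N(m) = √m/(-30 + m)
(38941 + N(82))/((21589 + 12062) + V) = (38941 + √82/(-30 + 82))/((21589 + 12062) - 952) = (38941 + √82/52)/(33651 - 952) = (38941 + √82*(1/52))/32699 = (38941 + √82/52)*(1/32699) = 38941/32699 + √82/1700348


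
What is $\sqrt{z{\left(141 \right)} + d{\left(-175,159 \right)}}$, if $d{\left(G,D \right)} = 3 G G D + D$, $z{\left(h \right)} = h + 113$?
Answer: $\sqrt{14608538} \approx 3822.1$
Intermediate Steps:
$z{\left(h \right)} = 113 + h$
$d{\left(G,D \right)} = D + 3 D G^{2}$ ($d{\left(G,D \right)} = 3 G^{2} D + D = 3 D G^{2} + D = D + 3 D G^{2}$)
$\sqrt{z{\left(141 \right)} + d{\left(-175,159 \right)}} = \sqrt{\left(113 + 141\right) + 159 \left(1 + 3 \left(-175\right)^{2}\right)} = \sqrt{254 + 159 \left(1 + 3 \cdot 30625\right)} = \sqrt{254 + 159 \left(1 + 91875\right)} = \sqrt{254 + 159 \cdot 91876} = \sqrt{254 + 14608284} = \sqrt{14608538}$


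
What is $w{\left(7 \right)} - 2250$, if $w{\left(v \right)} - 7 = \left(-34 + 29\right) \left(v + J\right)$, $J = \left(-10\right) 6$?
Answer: $-1978$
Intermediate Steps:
$J = -60$
$w{\left(v \right)} = 307 - 5 v$ ($w{\left(v \right)} = 7 + \left(-34 + 29\right) \left(v - 60\right) = 7 - 5 \left(-60 + v\right) = 7 - \left(-300 + 5 v\right) = 307 - 5 v$)
$w{\left(7 \right)} - 2250 = \left(307 - 35\right) - 2250 = 272 - 2250 = -1978$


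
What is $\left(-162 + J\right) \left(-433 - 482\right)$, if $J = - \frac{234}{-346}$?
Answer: $\frac{25536735}{173} \approx 1.4761 \cdot 10^{5}$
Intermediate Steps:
$J = \frac{117}{173}$ ($J = \left(-234\right) \left(- \frac{1}{346}\right) = \frac{117}{173} \approx 0.6763$)
$\left(-162 + J\right) \left(-433 - 482\right) = \left(-162 + \frac{117}{173}\right) \left(-433 - 482\right) = \left(- \frac{27909}{173}\right) \left(-915\right) = \frac{25536735}{173}$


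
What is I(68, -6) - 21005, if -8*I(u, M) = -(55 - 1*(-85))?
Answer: -41975/2 ≈ -20988.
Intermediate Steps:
I(u, M) = 35/2 (I(u, M) = -(-1)*(55 - 1*(-85))/8 = -(-1)*(55 + 85)/8 = -(-1)*140/8 = -1/8*(-140) = 35/2)
I(68, -6) - 21005 = 35/2 - 21005 = -41975/2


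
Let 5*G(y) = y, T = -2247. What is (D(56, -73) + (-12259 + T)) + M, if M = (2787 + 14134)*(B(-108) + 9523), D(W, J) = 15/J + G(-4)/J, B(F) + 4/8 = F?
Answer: 116280421263/730 ≈ 1.5929e+8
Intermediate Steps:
B(F) = -½ + F
G(y) = y/5
D(W, J) = 71/(5*J) (D(W, J) = 15/J + ((⅕)*(-4))/J = 15/J - 4/(5*J) = 71/(5*J))
M = 318605509/2 (M = (2787 + 14134)*((-½ - 108) + 9523) = 16921*(-217/2 + 9523) = 16921*(18829/2) = 318605509/2 ≈ 1.5930e+8)
(D(56, -73) + (-12259 + T)) + M = ((71/5)/(-73) + (-12259 - 2247)) + 318605509/2 = ((71/5)*(-1/73) - 14506) + 318605509/2 = (-71/365 - 14506) + 318605509/2 = -5294761/365 + 318605509/2 = 116280421263/730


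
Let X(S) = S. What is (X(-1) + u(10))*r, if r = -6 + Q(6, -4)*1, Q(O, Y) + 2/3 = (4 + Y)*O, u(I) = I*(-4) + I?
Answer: 620/3 ≈ 206.67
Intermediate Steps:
u(I) = -3*I (u(I) = -4*I + I = -3*I)
Q(O, Y) = -2/3 + O*(4 + Y) (Q(O, Y) = -2/3 + (4 + Y)*O = -2/3 + O*(4 + Y))
r = -20/3 (r = -6 + (-2/3 + 4*6 + 6*(-4))*1 = -6 + (-2/3 + 24 - 24)*1 = -6 - 2/3*1 = -6 - 2/3 = -20/3 ≈ -6.6667)
(X(-1) + u(10))*r = (-1 - 3*10)*(-20/3) = (-1 - 30)*(-20/3) = -31*(-20/3) = 620/3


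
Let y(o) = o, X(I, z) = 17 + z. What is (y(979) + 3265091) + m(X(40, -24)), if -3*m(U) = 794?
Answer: 9797416/3 ≈ 3.2658e+6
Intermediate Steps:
m(U) = -794/3 (m(U) = -⅓*794 = -794/3)
(y(979) + 3265091) + m(X(40, -24)) = (979 + 3265091) - 794/3 = 3266070 - 794/3 = 9797416/3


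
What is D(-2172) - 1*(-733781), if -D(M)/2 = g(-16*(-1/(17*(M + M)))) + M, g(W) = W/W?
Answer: 738123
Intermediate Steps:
g(W) = 1
D(M) = -2 - 2*M (D(M) = -2*(1 + M) = -2 - 2*M)
D(-2172) - 1*(-733781) = (-2 - 2*(-2172)) - 1*(-733781) = (-2 + 4344) + 733781 = 4342 + 733781 = 738123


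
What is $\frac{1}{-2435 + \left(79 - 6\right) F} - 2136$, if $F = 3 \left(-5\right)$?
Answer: $- \frac{7540081}{3530} \approx -2136.0$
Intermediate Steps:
$F = -15$
$\frac{1}{-2435 + \left(79 - 6\right) F} - 2136 = \frac{1}{-2435 + \left(79 - 6\right) \left(-15\right)} - 2136 = \frac{1}{-2435 + 73 \left(-15\right)} - 2136 = \frac{1}{-2435 - 1095} - 2136 = \frac{1}{-3530} - 2136 = - \frac{1}{3530} - 2136 = - \frac{7540081}{3530}$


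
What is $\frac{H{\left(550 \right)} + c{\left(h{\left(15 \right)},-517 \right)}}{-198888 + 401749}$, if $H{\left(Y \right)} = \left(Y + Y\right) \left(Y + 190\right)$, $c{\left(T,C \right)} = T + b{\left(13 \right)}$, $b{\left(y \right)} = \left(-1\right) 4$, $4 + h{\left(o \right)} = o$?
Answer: $\frac{814007}{202861} \approx 4.0126$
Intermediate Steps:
$h{\left(o \right)} = -4 + o$
$b{\left(y \right)} = -4$
$c{\left(T,C \right)} = -4 + T$ ($c{\left(T,C \right)} = T - 4 = -4 + T$)
$H{\left(Y \right)} = 2 Y \left(190 + Y\right)$
$\frac{H{\left(550 \right)} + c{\left(h{\left(15 \right)},-517 \right)}}{-198888 + 401749} = \frac{2 \cdot 550 \left(190 + 550\right) + \left(-4 + \left(-4 + 15\right)\right)}{-198888 + 401749} = \frac{2 \cdot 550 \cdot 740 + \left(-4 + 11\right)}{202861} = \left(814000 + 7\right) \frac{1}{202861} = 814007 \cdot \frac{1}{202861} = \frac{814007}{202861}$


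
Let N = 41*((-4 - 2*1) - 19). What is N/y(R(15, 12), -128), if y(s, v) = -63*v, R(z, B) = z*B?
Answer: -1025/8064 ≈ -0.12711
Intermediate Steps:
R(z, B) = B*z
N = -1025 (N = 41*((-4 - 2) - 19) = 41*(-6 - 19) = 41*(-25) = -1025)
y(s, v) = -63*v
N/y(R(15, 12), -128) = -1025/((-63*(-128))) = -1025/8064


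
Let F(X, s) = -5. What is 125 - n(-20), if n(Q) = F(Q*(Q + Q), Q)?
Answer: 130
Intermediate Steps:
n(Q) = -5
125 - n(-20) = 125 - 1*(-5) = 125 + 5 = 130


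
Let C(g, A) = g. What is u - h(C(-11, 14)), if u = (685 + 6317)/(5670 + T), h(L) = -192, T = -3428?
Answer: 218733/1121 ≈ 195.12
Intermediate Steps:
u = 3501/1121 (u = (685 + 6317)/(5670 - 3428) = 7002/2242 = 7002*(1/2242) = 3501/1121 ≈ 3.1231)
u - h(C(-11, 14)) = 3501/1121 - 1*(-192) = 3501/1121 + 192 = 218733/1121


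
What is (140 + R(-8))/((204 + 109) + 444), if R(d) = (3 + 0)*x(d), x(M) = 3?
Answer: 149/757 ≈ 0.19683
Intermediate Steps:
R(d) = 9 (R(d) = (3 + 0)*3 = 3*3 = 9)
(140 + R(-8))/((204 + 109) + 444) = (140 + 9)/((204 + 109) + 444) = 149/(313 + 444) = 149/757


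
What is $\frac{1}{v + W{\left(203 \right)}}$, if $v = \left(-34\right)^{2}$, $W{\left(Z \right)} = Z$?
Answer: $\frac{1}{1359} \approx 0.00073584$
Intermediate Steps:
$v = 1156$
$\frac{1}{v + W{\left(203 \right)}} = \frac{1}{1156 + 203} = \frac{1}{1359}$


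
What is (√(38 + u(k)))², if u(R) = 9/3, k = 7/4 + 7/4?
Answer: 41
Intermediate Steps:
k = 7/2 (k = 7*(¼) + 7*(¼) = 7/4 + 7/4 = 7/2 ≈ 3.5000)
u(R) = 3 (u(R) = 9*(⅓) = 3)
(√(38 + u(k)))² = (√(38 + 3))² = (√41)² = 41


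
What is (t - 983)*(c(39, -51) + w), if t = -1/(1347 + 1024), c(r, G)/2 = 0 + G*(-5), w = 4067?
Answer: -10667586438/2371 ≈ -4.4992e+6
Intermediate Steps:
c(r, G) = -10*G (c(r, G) = 2*(0 + G*(-5)) = 2*(0 - 5*G) = 2*(-5*G) = -10*G)
t = -1/2371 ≈ -0.00042176
(t - 983)*(c(39, -51) + w) = (-1/2371 - 983)*(-10*(-51) + 4067) = -2330694*(510 + 4067)/2371 = -2330694/2371*4577 = -10667586438/2371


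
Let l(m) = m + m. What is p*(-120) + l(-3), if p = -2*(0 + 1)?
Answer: 234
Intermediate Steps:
l(m) = 2*m
p = -2 (p = -2*1 = -2)
p*(-120) + l(-3) = -2*(-120) + 2*(-3) = 240 - 6 = 234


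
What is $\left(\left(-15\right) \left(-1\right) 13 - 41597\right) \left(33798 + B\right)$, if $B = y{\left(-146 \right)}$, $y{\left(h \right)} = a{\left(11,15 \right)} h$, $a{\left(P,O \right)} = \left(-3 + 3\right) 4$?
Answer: $-1399304796$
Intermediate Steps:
$a{\left(P,O \right)} = 0$ ($a{\left(P,O \right)} = 0 \cdot 4 = 0$)
$y{\left(h \right)} = 0$ ($y{\left(h \right)} = 0 h = 0$)
$B = 0$
$\left(\left(-15\right) \left(-1\right) 13 - 41597\right) \left(33798 + B\right) = \left(\left(-15\right) \left(-1\right) 13 - 41597\right) \left(33798 + 0\right) = \left(15 \cdot 13 - 41597\right) 33798 = \left(195 - 41597\right) 33798 = \left(-41402\right) 33798 = -1399304796$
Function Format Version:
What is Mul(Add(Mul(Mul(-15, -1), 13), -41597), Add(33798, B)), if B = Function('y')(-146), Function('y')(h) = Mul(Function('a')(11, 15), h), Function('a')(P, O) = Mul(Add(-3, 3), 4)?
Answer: -1399304796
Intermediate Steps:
Function('a')(P, O) = 0 (Function('a')(P, O) = Mul(0, 4) = 0)
Function('y')(h) = 0 (Function('y')(h) = Mul(0, h) = 0)
B = 0
Mul(Add(Mul(Mul(-15, -1), 13), -41597), Add(33798, B)) = Mul(Add(Mul(Mul(-15, -1), 13), -41597), Add(33798, 0)) = Mul(Add(Mul(15, 13), -41597), 33798) = Mul(Add(195, -41597), 33798) = Mul(-41402, 33798) = -1399304796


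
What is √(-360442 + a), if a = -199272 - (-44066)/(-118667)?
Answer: 2*I*√1970454418987442/118667 ≈ 748.14*I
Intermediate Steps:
a = -23647054490/118667 (a = -199272 - (-44066)*(-1)/118667 = -199272 - 1*44066/118667 = -199272 - 44066/118667 = -23647054490/118667 ≈ -1.9927e+5)
√(-360442 + a) = √(-360442 - 23647054490/118667) = √(-66419625304/118667) = 2*I*√1970454418987442/118667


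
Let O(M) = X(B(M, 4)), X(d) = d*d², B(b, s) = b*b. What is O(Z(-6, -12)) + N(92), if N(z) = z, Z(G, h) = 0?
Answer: 92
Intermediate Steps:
B(b, s) = b²
X(d) = d³
O(M) = M⁶ (O(M) = (M²)³ = M⁶)
O(Z(-6, -12)) + N(92) = 0⁶ + 92 = 0 + 92 = 92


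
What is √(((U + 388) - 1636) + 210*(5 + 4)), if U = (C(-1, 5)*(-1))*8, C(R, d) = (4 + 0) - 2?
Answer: √626 ≈ 25.020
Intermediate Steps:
C(R, d) = 2 (C(R, d) = 4 - 2 = 2)
U = -16 (U = (2*(-1))*8 = -2*8 = -16)
√(((U + 388) - 1636) + 210*(5 + 4)) = √(((-16 + 388) - 1636) + 210*(5 + 4)) = √((372 - 1636) + 210*9) = √(-1264 + 1890) = √626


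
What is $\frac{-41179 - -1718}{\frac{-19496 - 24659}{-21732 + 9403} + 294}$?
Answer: $- \frac{486514669}{3668881} \approx -132.61$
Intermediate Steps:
$\frac{-41179 - -1718}{\frac{-19496 - 24659}{-21732 + 9403} + 294} = \frac{-41179 + 1718}{- \frac{44155}{-12329} + 294} = - \frac{39461}{\left(-44155\right) \left(- \frac{1}{12329}\right) + 294} = - \frac{39461}{\frac{44155}{12329} + 294} = - \frac{39461}{\frac{3668881}{12329}} = \left(-39461\right) \frac{12329}{3668881} = - \frac{486514669}{3668881}$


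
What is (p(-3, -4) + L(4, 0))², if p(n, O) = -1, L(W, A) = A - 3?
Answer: 16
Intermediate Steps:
L(W, A) = -3 + A
(p(-3, -4) + L(4, 0))² = (-1 + (-3 + 0))² = (-1 - 3)² = (-4)² = 16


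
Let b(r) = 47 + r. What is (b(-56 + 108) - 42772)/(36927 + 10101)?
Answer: -42673/47028 ≈ -0.90740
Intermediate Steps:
(b(-56 + 108) - 42772)/(36927 + 10101) = ((47 + (-56 + 108)) - 42772)/(36927 + 10101) = ((47 + 52) - 42772)/47028 = (99 - 42772)*(1/47028) = -42673*1/47028 = -42673/47028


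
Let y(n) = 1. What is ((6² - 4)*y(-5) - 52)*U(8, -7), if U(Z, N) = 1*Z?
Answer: -160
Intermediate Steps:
U(Z, N) = Z
((6² - 4)*y(-5) - 52)*U(8, -7) = ((6² - 4)*1 - 52)*8 = ((36 - 4)*1 - 52)*8 = (32*1 - 52)*8 = (32 - 52)*8 = -20*8 = -160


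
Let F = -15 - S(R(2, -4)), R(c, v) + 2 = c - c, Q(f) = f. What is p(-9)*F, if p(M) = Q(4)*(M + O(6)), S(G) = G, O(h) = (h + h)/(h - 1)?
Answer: 1716/5 ≈ 343.20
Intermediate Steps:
O(h) = 2*h/(-1 + h) (O(h) = (2*h)/(-1 + h) = 2*h/(-1 + h))
R(c, v) = -2 (R(c, v) = -2 + (c - c) = -2 + 0 = -2)
p(M) = 48/5 + 4*M (p(M) = 4*(M + 2*6/(-1 + 6)) = 4*(M + 2*6/5) = 4*(M + 2*6*(⅕)) = 4*(M + 12/5) = 4*(12/5 + M) = 48/5 + 4*M)
F = -13 (F = -15 - 1*(-2) = -15 + 2 = -13)
p(-9)*F = (48/5 + 4*(-9))*(-13) = (48/5 - 36)*(-13) = -132/5*(-13) = 1716/5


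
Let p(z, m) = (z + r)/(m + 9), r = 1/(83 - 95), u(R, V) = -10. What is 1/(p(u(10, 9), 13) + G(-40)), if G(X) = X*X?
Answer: 24/38389 ≈ 0.00062518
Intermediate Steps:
r = -1/12 (r = 1/(-12) = -1/12 ≈ -0.083333)
p(z, m) = (-1/12 + z)/(9 + m) (p(z, m) = (z - 1/12)/(m + 9) = (-1/12 + z)/(9 + m))
G(X) = X**2
1/(p(u(10, 9), 13) + G(-40)) = 1/((-1/12 - 10)/(9 + 13) + (-40)**2) = 1/(-121/12/22 + 1600) = 1/((1/22)*(-121/12) + 1600) = 1/(-11/24 + 1600) = 1/(38389/24) = 24/38389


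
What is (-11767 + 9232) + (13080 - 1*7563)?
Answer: 2982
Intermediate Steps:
(-11767 + 9232) + (13080 - 1*7563) = -2535 + (13080 - 7563) = -2535 + 5517 = 2982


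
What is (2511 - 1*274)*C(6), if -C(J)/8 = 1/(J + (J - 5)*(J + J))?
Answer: -8948/9 ≈ -994.22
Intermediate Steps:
C(J) = -8/(J + 2*J*(-5 + J)) (C(J) = -8/(J + (J - 5)*(J + J)) = -8/(J + (-5 + J)*(2*J)) = -8/(J + 2*J*(-5 + J)))
(2511 - 1*274)*C(6) = (2511 - 1*274)*(-8/(6*(-9 + 2*6))) = (2511 - 274)*(-8*⅙/(-9 + 12)) = 2237*(-8*⅙/3) = 2237*(-8*⅙*⅓) = 2237*(-4/9) = -8948/9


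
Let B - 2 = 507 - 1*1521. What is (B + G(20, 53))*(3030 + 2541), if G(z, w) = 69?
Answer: -5253453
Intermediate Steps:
B = -1012 (B = 2 + (507 - 1*1521) = 2 + (507 - 1521) = 2 - 1014 = -1012)
(B + G(20, 53))*(3030 + 2541) = (-1012 + 69)*(3030 + 2541) = -943*5571 = -5253453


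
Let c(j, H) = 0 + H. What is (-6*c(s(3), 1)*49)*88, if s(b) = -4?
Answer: -25872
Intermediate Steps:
c(j, H) = H
(-6*c(s(3), 1)*49)*88 = (-6*1*49)*88 = -6*49*88 = -294*88 = -25872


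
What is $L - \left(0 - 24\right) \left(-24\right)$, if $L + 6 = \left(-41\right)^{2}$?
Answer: $1099$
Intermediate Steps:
$L = 1675$ ($L = -6 + \left(-41\right)^{2} = -6 + 1681 = 1675$)
$L - \left(0 - 24\right) \left(-24\right) = 1675 - \left(0 - 24\right) \left(-24\right) = 1675 - \left(-24\right) \left(-24\right) = 1675 - 576 = 1099$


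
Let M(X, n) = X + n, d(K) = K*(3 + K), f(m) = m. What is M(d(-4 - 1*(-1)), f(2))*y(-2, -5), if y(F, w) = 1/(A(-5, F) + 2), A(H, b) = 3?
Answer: 2/5 ≈ 0.40000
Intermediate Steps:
y(F, w) = 1/5 (y(F, w) = 1/(3 + 2) = 1/5)
M(d(-4 - 1*(-1)), f(2))*y(-2, -5) = ((-4 - 1*(-1))*(3 + (-4 - 1*(-1))) + 2)*(1/5) = ((-4 + 1)*(3 + (-4 + 1)) + 2)*(1/5) = (-3*(3 - 3) + 2)*(1/5) = (-3*0 + 2)*(1/5) = (0 + 2)*(1/5) = 2*(1/5) = 2/5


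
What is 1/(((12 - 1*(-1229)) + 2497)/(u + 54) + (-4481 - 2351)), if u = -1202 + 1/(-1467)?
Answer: -1684117/11511370990 ≈ -0.00014630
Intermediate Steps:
u = -1763335/1467 (u = -1202 - 1/1467 = -1763335/1467 ≈ -1202.0)
1/(((12 - 1*(-1229)) + 2497)/(u + 54) + (-4481 - 2351)) = 1/(((12 - 1*(-1229)) + 2497)/(-1763335/1467 + 54) + (-4481 - 2351)) = 1/(((12 + 1229) + 2497)/(-1684117/1467) - 6832) = 1/((1241 + 2497)*(-1467/1684117) - 6832) = 1/(3738*(-1467/1684117) - 6832) = 1/(-5483646/1684117 - 6832) = 1/(-11511370990/1684117) = -1684117/11511370990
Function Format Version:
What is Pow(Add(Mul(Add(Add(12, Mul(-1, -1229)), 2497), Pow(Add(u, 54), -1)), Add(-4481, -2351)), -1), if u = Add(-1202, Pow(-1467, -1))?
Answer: Rational(-1684117, 11511370990) ≈ -0.00014630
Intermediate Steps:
u = Rational(-1763335, 1467) (u = Add(-1202, Rational(-1, 1467)) = Rational(-1763335, 1467) ≈ -1202.0)
Pow(Add(Mul(Add(Add(12, Mul(-1, -1229)), 2497), Pow(Add(u, 54), -1)), Add(-4481, -2351)), -1) = Pow(Add(Mul(Add(Add(12, Mul(-1, -1229)), 2497), Pow(Add(Rational(-1763335, 1467), 54), -1)), Add(-4481, -2351)), -1) = Pow(Add(Mul(Add(Add(12, 1229), 2497), Pow(Rational(-1684117, 1467), -1)), -6832), -1) = Pow(Add(Mul(Add(1241, 2497), Rational(-1467, 1684117)), -6832), -1) = Pow(Add(Mul(3738, Rational(-1467, 1684117)), -6832), -1) = Pow(Add(Rational(-5483646, 1684117), -6832), -1) = Pow(Rational(-11511370990, 1684117), -1) = Rational(-1684117, 11511370990)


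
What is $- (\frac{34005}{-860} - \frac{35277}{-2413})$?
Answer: $\frac{10343169}{415036} \approx 24.921$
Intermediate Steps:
$- (\frac{34005}{-860} - \frac{35277}{-2413}) = - (34005 \left(- \frac{1}{860}\right) - - \frac{35277}{2413}) = - (- \frac{6801}{172} + \frac{35277}{2413}) = \left(-1\right) \left(- \frac{10343169}{415036}\right) = \frac{10343169}{415036}$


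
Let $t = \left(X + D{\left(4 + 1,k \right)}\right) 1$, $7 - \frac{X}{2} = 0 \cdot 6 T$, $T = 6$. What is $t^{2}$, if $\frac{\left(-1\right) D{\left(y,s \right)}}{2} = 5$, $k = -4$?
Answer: $16$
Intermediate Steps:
$X = 14$ ($X = 14 - 2 \cdot 0 \cdot 6 \cdot 6 = 14 - 2 \cdot 0 \cdot 6 = 14 - 0 = 14 + 0 = 14$)
$D{\left(y,s \right)} = -10$ ($D{\left(y,s \right)} = \left(-2\right) 5 = -10$)
$t = 4$ ($t = \left(14 - 10\right) 1 = 4 \cdot 1 = 4$)
$t^{2} = 4^{2} = 16$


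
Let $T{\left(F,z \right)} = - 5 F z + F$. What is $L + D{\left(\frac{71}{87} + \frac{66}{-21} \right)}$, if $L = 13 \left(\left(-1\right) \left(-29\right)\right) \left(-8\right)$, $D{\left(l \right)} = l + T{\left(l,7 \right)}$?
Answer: $- \frac{596661}{203} \approx -2939.2$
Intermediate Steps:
$T{\left(F,z \right)} = F - 5 F z$ ($T{\left(F,z \right)} = - 5 F z + F = F - 5 F z$)
$D{\left(l \right)} = - 33 l$ ($D{\left(l \right)} = l + l \left(1 - 35\right) = l + l \left(-34\right) = l - 34 l = - 33 l$)
$L = -3016$ ($L = 13 \cdot 29 \left(-8\right) = 377 \left(-8\right) = -3016$)
$L + D{\left(\frac{71}{87} + \frac{66}{-21} \right)} = -3016 - 33 \left(\frac{71}{87} + \frac{66}{-21}\right) = -3016 - 33 \left(71 \cdot \frac{1}{87} + 66 \left(- \frac{1}{21}\right)\right) = -3016 - 33 \left(\frac{71}{87} - \frac{22}{7}\right) = -3016 - - \frac{15587}{203} = -3016 + \frac{15587}{203} = - \frac{596661}{203}$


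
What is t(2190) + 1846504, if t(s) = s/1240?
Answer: 228966715/124 ≈ 1.8465e+6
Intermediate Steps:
t(s) = s/1240 (t(s) = s*(1/1240) = s/1240)
t(2190) + 1846504 = (1/1240)*2190 + 1846504 = 219/124 + 1846504 = 228966715/124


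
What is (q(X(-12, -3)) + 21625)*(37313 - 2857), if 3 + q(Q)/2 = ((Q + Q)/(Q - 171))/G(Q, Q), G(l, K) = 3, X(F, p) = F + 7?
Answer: 24581883782/33 ≈ 7.4491e+8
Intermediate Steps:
X(F, p) = 7 + F
q(Q) = -6 + 4*Q/(3*(-171 + Q)) (q(Q) = -6 + 2*(((Q + Q)/(Q - 171))/3) = -6 + 2*(((2*Q)/(-171 + Q))*(1/3)) = -6 + 2*((2*Q/(-171 + Q))*(1/3)) = -6 + 2*(2*Q/(3*(-171 + Q))) = -6 + 4*Q/(3*(-171 + Q)))
(q(X(-12, -3)) + 21625)*(37313 - 2857) = (2*(1539 - 7*(7 - 12))/(3*(-171 + (7 - 12))) + 21625)*(37313 - 2857) = (2*(1539 - 7*(-5))/(3*(-171 - 5)) + 21625)*34456 = ((2/3)*(1539 + 35)/(-176) + 21625)*34456 = ((2/3)*(-1/176)*1574 + 21625)*34456 = (-787/132 + 21625)*34456 = (2853713/132)*34456 = 24581883782/33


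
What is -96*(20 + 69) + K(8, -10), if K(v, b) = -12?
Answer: -8556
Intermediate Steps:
-96*(20 + 69) + K(8, -10) = -96*(20 + 69) - 12 = -96*89 - 12 = -8544 - 12 = -8556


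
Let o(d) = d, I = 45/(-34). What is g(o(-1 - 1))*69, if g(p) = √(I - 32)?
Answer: 69*I*√38522/34 ≈ 398.31*I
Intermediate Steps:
I = -45/34 (I = 45*(-1/34) = -45/34 ≈ -1.3235)
g(p) = I*√38522/34 (g(p) = √(-45/34 - 32) = √(-1133/34) = I*√38522/34)
g(o(-1 - 1))*69 = (I*√38522/34)*69 = 69*I*√38522/34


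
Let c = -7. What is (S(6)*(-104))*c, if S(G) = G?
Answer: 4368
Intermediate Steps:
(S(6)*(-104))*c = (6*(-104))*(-7) = -624*(-7) = 4368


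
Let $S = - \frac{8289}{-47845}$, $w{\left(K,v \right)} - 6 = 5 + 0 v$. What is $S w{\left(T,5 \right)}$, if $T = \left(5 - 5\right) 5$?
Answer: $\frac{91179}{47845} \approx 1.9057$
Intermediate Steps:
$T = 0$ ($T = 0 \cdot 5 = 0$)
$w{\left(K,v \right)} = 11$ ($w{\left(K,v \right)} = 6 + \left(5 + 0 v\right) = 6 + \left(5 + 0\right) = 6 + 5 = 11$)
$S = \frac{8289}{47845}$ ($S = \left(-8289\right) \left(- \frac{1}{47845}\right) = \frac{8289}{47845} \approx 0.17325$)
$S w{\left(T,5 \right)} = \frac{8289}{47845} \cdot 11 = \frac{91179}{47845}$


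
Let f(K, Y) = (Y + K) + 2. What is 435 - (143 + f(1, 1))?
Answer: 288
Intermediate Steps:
f(K, Y) = 2 + K + Y (f(K, Y) = (K + Y) + 2 = 2 + K + Y)
435 - (143 + f(1, 1)) = 435 - (143 + (2 + 1 + 1)) = 435 - (143 + 4) = 435 - 1*147 = 435 - 147 = 288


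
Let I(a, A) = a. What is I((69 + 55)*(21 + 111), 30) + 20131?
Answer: 36499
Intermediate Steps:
I((69 + 55)*(21 + 111), 30) + 20131 = (69 + 55)*(21 + 111) + 20131 = 124*132 + 20131 = 16368 + 20131 = 36499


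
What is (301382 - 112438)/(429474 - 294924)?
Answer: 94472/67275 ≈ 1.4043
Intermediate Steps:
(301382 - 112438)/(429474 - 294924) = 188944/134550 = 188944*(1/134550) = 94472/67275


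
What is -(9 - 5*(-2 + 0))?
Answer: -19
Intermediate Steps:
-(9 - 5*(-2 + 0)) = -(9 - 5*(-2)) = -(9 + 10) = -1*19 = -19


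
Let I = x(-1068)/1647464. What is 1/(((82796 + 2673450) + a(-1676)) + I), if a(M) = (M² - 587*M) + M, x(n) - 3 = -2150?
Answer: 1647464/10786536597965 ≈ 1.5273e-7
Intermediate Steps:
x(n) = -2147 (x(n) = 3 - 2150 = -2147)
a(M) = M² - 586*M
I = -2147/1647464 ≈ -0.0013032
1/(((82796 + 2673450) + a(-1676)) + I) = 1/(((82796 + 2673450) - 1676*(-586 - 1676)) - 2147/1647464) = 1/((2756246 - 1676*(-2262)) - 2147/1647464) = 1/((2756246 + 3791112) - 2147/1647464) = 1/(6547358 - 2147/1647464) = 1/(10786536597965/1647464) = 1647464/10786536597965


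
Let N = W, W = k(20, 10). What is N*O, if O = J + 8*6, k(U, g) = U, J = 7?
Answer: 1100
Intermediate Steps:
W = 20
N = 20
O = 55 (O = 7 + 8*6 = 7 + 48 = 55)
N*O = 20*55 = 1100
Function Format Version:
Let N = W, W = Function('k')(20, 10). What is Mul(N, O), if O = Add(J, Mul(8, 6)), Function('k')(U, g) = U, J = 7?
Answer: 1100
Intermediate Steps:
W = 20
N = 20
O = 55 (O = Add(7, Mul(8, 6)) = Add(7, 48) = 55)
Mul(N, O) = Mul(20, 55) = 1100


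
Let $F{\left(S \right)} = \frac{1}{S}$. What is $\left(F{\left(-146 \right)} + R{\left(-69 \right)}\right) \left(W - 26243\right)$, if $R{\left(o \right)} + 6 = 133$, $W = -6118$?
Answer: $- \frac{600005301}{146} \approx -4.1096 \cdot 10^{6}$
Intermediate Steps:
$R{\left(o \right)} = 127$ ($R{\left(o \right)} = -6 + 133 = 127$)
$\left(F{\left(-146 \right)} + R{\left(-69 \right)}\right) \left(W - 26243\right) = \left(\frac{1}{-146} + 127\right) \left(-6118 - 26243\right) = \left(- \frac{1}{146} + 127\right) \left(-32361\right) = \frac{18541}{146} \left(-32361\right) = - \frac{600005301}{146}$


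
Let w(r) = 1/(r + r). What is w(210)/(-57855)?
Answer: -1/24299100 ≈ -4.1154e-8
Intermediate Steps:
w(r) = 1/(2*r)
w(210)/(-57855) = ((½)/210)/(-57855) = ((½)*(1/210))*(-1/57855) = (1/420)*(-1/57855) = -1/24299100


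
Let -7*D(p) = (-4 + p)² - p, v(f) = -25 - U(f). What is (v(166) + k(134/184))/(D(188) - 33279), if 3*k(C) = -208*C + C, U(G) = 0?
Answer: 2107/1066484 ≈ 0.0019757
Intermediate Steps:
v(f) = -25 (v(f) = -25 - 1*0 = -25 + 0 = -25)
D(p) = -(-4 + p)²/7 + p/7 (D(p) = -((-4 + p)² - p)/7 = -(-4 + p)²/7 + p/7)
k(C) = -69*C (k(C) = (-208*C + C)/3 = (-207*C)/3 = -69*C)
(v(166) + k(134/184))/(D(188) - 33279) = (-25 - 9246/184)/((-(-4 + 188)²/7 + (⅐)*188) - 33279) = (-25 - 9246/184)/((-⅐*184² + 188/7) - 33279) = (-25 - 69*67/92)/((-⅐*33856 + 188/7) - 33279) = (-25 - 201/4)/((-33856/7 + 188/7) - 33279) = -301/(4*(-33668/7 - 33279)) = -301/(4*(-266621/7)) = -301/4*(-7/266621) = 2107/1066484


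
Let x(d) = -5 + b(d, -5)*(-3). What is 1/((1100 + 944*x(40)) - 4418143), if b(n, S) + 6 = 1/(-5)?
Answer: -5/22021023 ≈ -2.2706e-7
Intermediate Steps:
b(n, S) = -31/5 (b(n, S) = -6 + 1/(-5) = -6 - 1/5 = -31/5)
x(d) = 68/5 (x(d) = -5 - 31/5*(-3) = -5 + 93/5 = 68/5)
1/((1100 + 944*x(40)) - 4418143) = 1/((1100 + 944*(68/5)) - 4418143) = 1/((1100 + 64192/5) - 4418143) = 1/(69692/5 - 4418143) = 1/(-22021023/5) = -5/22021023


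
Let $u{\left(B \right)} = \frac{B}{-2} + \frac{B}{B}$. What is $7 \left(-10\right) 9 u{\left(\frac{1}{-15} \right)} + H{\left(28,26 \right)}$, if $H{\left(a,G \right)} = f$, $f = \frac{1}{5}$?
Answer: $- \frac{3254}{5} \approx -650.8$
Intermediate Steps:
$u{\left(B \right)} = 1 - \frac{B}{2}$ ($u{\left(B \right)} = B \left(- \frac{1}{2}\right) + 1 = - \frac{B}{2} + 1 = 1 - \frac{B}{2}$)
$f = \frac{1}{5} \approx 0.2$
$H{\left(a,G \right)} = \frac{1}{5}$
$7 \left(-10\right) 9 u{\left(\frac{1}{-15} \right)} + H{\left(28,26 \right)} = 7 \left(-10\right) 9 \left(1 - \frac{1}{2 \left(-15\right)}\right) + \frac{1}{5} = \left(-70\right) 9 \left(1 - - \frac{1}{30}\right) + \frac{1}{5} = - 630 \left(1 + \frac{1}{30}\right) + \frac{1}{5} = \left(-630\right) \frac{31}{30} + \frac{1}{5} = -651 + \frac{1}{5} = - \frac{3254}{5}$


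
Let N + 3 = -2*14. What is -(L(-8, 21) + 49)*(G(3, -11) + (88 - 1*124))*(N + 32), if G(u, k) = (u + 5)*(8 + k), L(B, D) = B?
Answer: 2460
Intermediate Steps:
N = -31 (N = -3 - 2*14 = -3 - 28 = -31)
G(u, k) = (5 + u)*(8 + k)
-(L(-8, 21) + 49)*(G(3, -11) + (88 - 1*124))*(N + 32) = -(-8 + 49)*((40 + 5*(-11) + 8*3 - 11*3) + (88 - 1*124))*(-31 + 32) = -41*((40 - 55 + 24 - 33) + (88 - 124))*1 = -41*(-24 - 36)*1 = -41*(-60*1) = -41*(-60) = -1*(-2460) = 2460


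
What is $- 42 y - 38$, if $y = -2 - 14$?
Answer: $634$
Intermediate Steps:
$y = -16$
$- 42 y - 38 = \left(-42\right) \left(-16\right) - 38 = 672 - 38 = 634$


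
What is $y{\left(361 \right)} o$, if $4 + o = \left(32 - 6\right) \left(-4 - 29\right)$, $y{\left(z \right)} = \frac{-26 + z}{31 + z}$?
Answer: $- \frac{144385}{196} \approx -736.66$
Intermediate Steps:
$y{\left(z \right)} = \frac{-26 + z}{31 + z}$
$o = -862$ ($o = -4 + \left(32 - 6\right) \left(-4 - 29\right) = -4 + 26 \left(-33\right) = -4 - 858 = -862$)
$y{\left(361 \right)} o = \frac{-26 + 361}{31 + 361} \left(-862\right) = \frac{1}{392} \cdot 335 \left(-862\right) = \frac{335}{392} \left(-862\right) = - \frac{144385}{196}$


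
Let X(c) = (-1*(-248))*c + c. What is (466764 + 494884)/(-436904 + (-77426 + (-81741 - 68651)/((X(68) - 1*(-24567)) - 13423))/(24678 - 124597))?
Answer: -168608499201932/76603494286513 ≈ -2.2011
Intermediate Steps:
X(c) = 249*c (X(c) = 248*c + c = 249*c)
(466764 + 494884)/(-436904 + (-77426 + (-81741 - 68651)/((X(68) - 1*(-24567)) - 13423))/(24678 - 124597)) = (466764 + 494884)/(-436904 + (-77426 + (-81741 - 68651)/((249*68 - 1*(-24567)) - 13423))/(24678 - 124597)) = 961648/(-436904 + (-77426 - 150392/((16932 + 24567) - 13423))/(-99919)) = 961648/(-436904 + (-77426 - 150392/(41499 - 13423))*(-1/99919)) = 961648/(-436904 + (-77426 - 150392/28076)*(-1/99919)) = 961648/(-436904 + (-77426 - 150392*1/28076)*(-1/99919)) = 961648/(-436904 + (-77426 - 37598/7019)*(-1/99919)) = 961648/(-436904 - 543490692/7019*(-1/99919)) = 961648/(-436904 + 543490692/701331461) = 961648/(-306413977146052/701331461) = 961648*(-701331461/306413977146052) = -168608499201932/76603494286513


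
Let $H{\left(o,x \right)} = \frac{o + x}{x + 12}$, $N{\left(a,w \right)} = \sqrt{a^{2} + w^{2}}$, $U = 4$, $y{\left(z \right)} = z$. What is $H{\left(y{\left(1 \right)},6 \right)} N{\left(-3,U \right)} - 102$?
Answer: $- \frac{1801}{18} \approx -100.06$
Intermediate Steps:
$H{\left(o,x \right)} = \frac{o + x}{12 + x}$
$H{\left(y{\left(1 \right)},6 \right)} N{\left(-3,U \right)} - 102 = \frac{1 + 6}{12 + 6} \sqrt{\left(-3\right)^{2} + 4^{2}} - 102 = \frac{1}{18} \cdot 7 \sqrt{9 + 16} - 102 = \frac{1}{18} \cdot 7 \sqrt{25} - 102 = \frac{7}{18} \cdot 5 - 102 = \frac{35}{18} - 102 = - \frac{1801}{18}$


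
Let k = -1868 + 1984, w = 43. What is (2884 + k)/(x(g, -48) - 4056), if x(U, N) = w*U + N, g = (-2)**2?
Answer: -750/983 ≈ -0.76297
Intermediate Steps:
g = 4
x(U, N) = N + 43*U (x(U, N) = 43*U + N = N + 43*U)
k = 116
(2884 + k)/(x(g, -48) - 4056) = (2884 + 116)/((-48 + 43*4) - 4056) = 3000/((-48 + 172) - 4056) = 3000/(124 - 4056) = 3000/(-3932) = 3000*(-1/3932) = -750/983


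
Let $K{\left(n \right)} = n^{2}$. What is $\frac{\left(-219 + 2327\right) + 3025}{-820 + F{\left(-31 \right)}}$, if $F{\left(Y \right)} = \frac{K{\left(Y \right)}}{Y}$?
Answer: $- \frac{5133}{851} \approx -6.0317$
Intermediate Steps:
$F{\left(Y \right)} = Y$ ($F{\left(Y \right)} = \frac{Y^{2}}{Y} = Y$)
$\frac{\left(-219 + 2327\right) + 3025}{-820 + F{\left(-31 \right)}} = \frac{\left(-219 + 2327\right) + 3025}{-820 - 31} = \frac{2108 + 3025}{-851} = 5133 \left(- \frac{1}{851}\right) = - \frac{5133}{851}$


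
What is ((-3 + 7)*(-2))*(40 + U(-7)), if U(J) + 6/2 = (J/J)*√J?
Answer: -296 - 8*I*√7 ≈ -296.0 - 21.166*I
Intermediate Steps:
U(J) = -3 + √J (U(J) = -3 + (J/J)*√J = -3 + 1*√J = -3 + √J)
((-3 + 7)*(-2))*(40 + U(-7)) = ((-3 + 7)*(-2))*(40 + (-3 + √(-7))) = (4*(-2))*(40 + (-3 + I*√7)) = -8*(37 + I*√7) = -296 - 8*I*√7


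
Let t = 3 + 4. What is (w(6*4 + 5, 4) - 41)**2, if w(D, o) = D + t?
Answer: 25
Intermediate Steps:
t = 7
w(D, o) = 7 + D (w(D, o) = D + 7 = 7 + D)
(w(6*4 + 5, 4) - 41)**2 = ((7 + (6*4 + 5)) - 41)**2 = ((7 + (24 + 5)) - 41)**2 = ((7 + 29) - 41)**2 = (36 - 41)**2 = (-5)**2 = 25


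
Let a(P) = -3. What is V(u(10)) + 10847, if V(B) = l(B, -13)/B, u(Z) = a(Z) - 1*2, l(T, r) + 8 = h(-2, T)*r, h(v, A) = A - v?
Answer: 54204/5 ≈ 10841.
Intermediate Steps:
l(T, r) = -8 + r*(2 + T) (l(T, r) = -8 + (T - 1*(-2))*r = -8 + (T + 2)*r = -8 + (2 + T)*r = -8 + r*(2 + T))
u(Z) = -5 (u(Z) = -3 - 1*2 = -3 - 2 = -5)
V(B) = (-34 - 13*B)/B (V(B) = (-8 - 13*(2 + B))/B = (-8 + (-26 - 13*B))/B = (-34 - 13*B)/B)
V(u(10)) + 10847 = (-13 - 34/(-5)) + 10847 = (-13 - 34*(-⅕)) + 10847 = (-13 + 34/5) + 10847 = -31/5 + 10847 = 54204/5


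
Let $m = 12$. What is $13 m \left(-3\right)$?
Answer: $-468$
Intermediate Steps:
$13 m \left(-3\right) = 13 \cdot 12 \left(-3\right) = 156 \left(-3\right) = -468$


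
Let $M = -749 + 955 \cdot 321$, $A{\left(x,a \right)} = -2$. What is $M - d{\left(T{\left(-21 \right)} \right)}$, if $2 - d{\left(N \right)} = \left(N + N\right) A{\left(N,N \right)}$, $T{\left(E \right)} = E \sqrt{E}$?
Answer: $305804 + 84 i \sqrt{21} \approx 3.058 \cdot 10^{5} + 384.94 i$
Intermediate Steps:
$T{\left(E \right)} = E^{\frac{3}{2}}$
$d{\left(N \right)} = 2 + 4 N$ ($d{\left(N \right)} = 2 - \left(N + N\right) \left(-2\right) = 2 - 2 N \left(-2\right) = 2 - - 4 N = 2 + 4 N$)
$M = 305806$ ($M = -749 + 306555 = 305806$)
$M - d{\left(T{\left(-21 \right)} \right)} = 305806 - \left(2 + 4 \left(-21\right)^{\frac{3}{2}}\right) = 305806 - \left(2 + 4 \left(- 21 i \sqrt{21}\right)\right) = 305806 - \left(2 - 84 i \sqrt{21}\right) = 305804 + 84 i \sqrt{21}$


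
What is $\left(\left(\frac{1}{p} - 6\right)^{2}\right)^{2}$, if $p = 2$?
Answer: $\frac{14641}{16} \approx 915.06$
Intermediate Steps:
$\left(\left(\frac{1}{p} - 6\right)^{2}\right)^{2} = \left(\left(\frac{1}{2} - 6\right)^{2}\right)^{2} = \left(\left(- \frac{11}{2}\right)^{2}\right)^{2} = \left(\frac{121}{4}\right)^{2} = \frac{14641}{16}$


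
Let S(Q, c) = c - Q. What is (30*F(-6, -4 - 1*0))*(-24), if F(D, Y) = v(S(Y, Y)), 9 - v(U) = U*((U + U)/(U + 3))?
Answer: -6480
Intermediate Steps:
v(U) = 9 - 2*U**2/(3 + U) (v(U) = 9 - U*(U + U)/(U + 3) = 9 - U*(2*U)/(3 + U) = 9 - U*2*U/(3 + U) = 9 - 2*U**2/(3 + U))
F(D, Y) = 9 (F(D, Y) = (27 - 2*(Y - Y)**2 + 9*(Y - Y))/(3 + (Y - Y)) = (27 - 2*0**2 + 9*0)/(3 + 0) = (27 - 2*0 + 0)/3 = (27 + 0 + 0)/3 = (1/3)*27 = 9)
(30*F(-6, -4 - 1*0))*(-24) = (30*9)*(-24) = 270*(-24) = -6480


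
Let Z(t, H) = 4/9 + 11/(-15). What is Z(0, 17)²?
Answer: 169/2025 ≈ 0.083457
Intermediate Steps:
Z(t, H) = -13/45 (Z(t, H) = 4*(⅑) + 11*(-1/15) = 4/9 - 11/15 = -13/45)
Z(0, 17)² = (-13/45)² = 169/2025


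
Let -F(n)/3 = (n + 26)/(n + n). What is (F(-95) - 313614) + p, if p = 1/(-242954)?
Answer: -3619216921327/11540315 ≈ -3.1362e+5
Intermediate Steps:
F(n) = -3*(26 + n)/(2*n) (F(n) = -3*(n + 26)/(n + n) = -3*(26 + n)/(2*n))
p = -1/242954 ≈ -4.1160e-6
(F(-95) - 313614) + p = ((-3/2 - 39/(-95)) - 313614) - 1/242954 = ((-3/2 - 39*(-1/95)) - 313614) - 1/242954 = ((-3/2 + 39/95) - 313614) - 1/242954 = (-207/190 - 313614) - 1/242954 = -59586867/190 - 1/242954 = -3619216921327/11540315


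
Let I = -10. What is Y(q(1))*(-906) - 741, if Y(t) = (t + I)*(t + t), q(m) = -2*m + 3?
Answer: 15567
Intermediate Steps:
q(m) = 3 - 2*m
Y(t) = 2*t*(-10 + t) (Y(t) = (t - 10)*(t + t) = (-10 + t)*(2*t) = 2*t*(-10 + t))
Y(q(1))*(-906) - 741 = (2*(3 - 2*1)*(-10 + (3 - 2*1)))*(-906) - 741 = (2*(3 - 2)*(-10 + (3 - 2)))*(-906) - 741 = (2*1*(-10 + 1))*(-906) - 741 = (2*1*(-9))*(-906) - 741 = -18*(-906) - 741 = 16308 - 741 = 15567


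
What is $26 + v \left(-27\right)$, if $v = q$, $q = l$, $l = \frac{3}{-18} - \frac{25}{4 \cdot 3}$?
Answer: $\frac{347}{4} \approx 86.75$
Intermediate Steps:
$l = - \frac{9}{4}$ ($l = 3 \left(- \frac{1}{18}\right) - \frac{25}{12} = - \frac{1}{6} - \frac{25}{12} = - \frac{9}{4} \approx -2.25$)
$q = - \frac{9}{4} \approx -2.25$
$v = - \frac{9}{4} \approx -2.25$
$26 + v \left(-27\right) = 26 - - \frac{243}{4} = 26 + \frac{243}{4} = \frac{347}{4}$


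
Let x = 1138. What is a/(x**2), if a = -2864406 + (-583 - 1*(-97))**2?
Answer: -1314105/647522 ≈ -2.0294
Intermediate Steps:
a = -2628210 (a = -2864406 + (-583 + 97)**2 = -2864406 + (-486)**2 = -2864406 + 236196 = -2628210)
a/(x**2) = -2628210/(1138**2) = -2628210/1295044 = -2628210*1/1295044 = -1314105/647522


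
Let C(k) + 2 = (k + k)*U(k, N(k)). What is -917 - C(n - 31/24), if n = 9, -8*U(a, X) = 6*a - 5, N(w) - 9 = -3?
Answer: -106945/128 ≈ -835.51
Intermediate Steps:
N(w) = 6 (N(w) = 9 - 3 = 6)
U(a, X) = 5/8 - 3*a/4 (U(a, X) = -(6*a - 5)/8 = -(-5 + 6*a)/8 = 5/8 - 3*a/4)
C(k) = -2 + 2*k*(5/8 - 3*k/4) (C(k) = -2 + (k + k)*(5/8 - 3*k/4) = -2 + (2*k)*(5/8 - 3*k/4) = -2 + 2*k*(5/8 - 3*k/4))
-917 - C(n - 31/24) = -917 - (-2 - (9 - 31/24)*(-5 + 6*(9 - 31/24))/4) = -917 - (-2 - ¼*185/24*(-5 + 6*(185/24))) = -917 - (-2 - ¼*185/24*(-5 + 185/4)) = -917 - (-2 - ¼*185/24*165/4) = -917 - (-2 - 10175/128) = -917 - 1*(-10431/128) = -917 + 10431/128 = -106945/128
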